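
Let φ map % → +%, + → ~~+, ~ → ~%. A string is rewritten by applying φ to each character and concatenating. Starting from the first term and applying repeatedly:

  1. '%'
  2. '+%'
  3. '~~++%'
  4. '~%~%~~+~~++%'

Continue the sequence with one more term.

~%+%~%+%~%~%~~+~%~%~~+~~++%

Expanding ~%~%~~+~~++%: ~→~%, %→+%, ~→~%, %→+%, ~→~%, ~→~%, +→~~+, ~→~%, ~→~%, +→~~+, +→~~+, %→+%. Concatenated: ~% +% ~% +% ~% ~% ~~+ ~% ~% ~~+ ~~+ +%.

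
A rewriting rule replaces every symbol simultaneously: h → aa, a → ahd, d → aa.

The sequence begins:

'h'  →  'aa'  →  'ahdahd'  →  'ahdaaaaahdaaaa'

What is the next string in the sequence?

φ(ahdaaaaahdaaaa) expands symbol-by-symbol to ahd aa aa ahd ahd ahd ahd ahd aa aa ahd ahd ahd ahd; joining the 14 pieces gives the next term.

ahdaaaaahdahdahdahdahdaaaaahdahdahdahd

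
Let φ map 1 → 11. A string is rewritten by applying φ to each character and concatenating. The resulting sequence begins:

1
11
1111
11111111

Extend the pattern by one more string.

1111111111111111

Rewriting each symbol of 11111111: 1→11, 1→11, 1→11, 1→11, 1→11, 1→11, 1→11, 1→11, which concatenates to 11 11 11 11 11 11 11 11.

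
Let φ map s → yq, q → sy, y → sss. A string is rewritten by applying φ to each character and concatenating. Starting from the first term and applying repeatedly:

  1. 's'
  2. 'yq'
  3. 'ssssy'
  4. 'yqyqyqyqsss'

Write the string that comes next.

ssssyssssyssssyssssyyqyqyq

Expanding yqyqyqyqsss: y→sss, q→sy, y→sss, q→sy, y→sss, q→sy, y→sss, q→sy, s→yq, s→yq, s→yq. Concatenated: sss sy sss sy sss sy sss sy yq yq yq.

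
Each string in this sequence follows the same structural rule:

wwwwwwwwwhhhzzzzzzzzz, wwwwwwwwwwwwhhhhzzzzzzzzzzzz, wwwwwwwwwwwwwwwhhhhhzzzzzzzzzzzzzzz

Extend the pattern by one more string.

The n-th term is 3n w's then n h's then 3n z's, where the shown terms are n = 3, 4, 5.
At n = 6 the blocks have lengths 18, 6, 18.

wwwwwwwwwwwwwwwwwwhhhhhhzzzzzzzzzzzzzzzzzz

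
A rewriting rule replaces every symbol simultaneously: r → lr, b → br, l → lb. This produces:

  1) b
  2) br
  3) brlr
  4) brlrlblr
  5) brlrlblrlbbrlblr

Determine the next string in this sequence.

Rewriting the 16 symbols of brlrlblrlbbrlblr one by one yields br lr lb lr lb br lb lr lb br br lr lb br lb lr; concatenated:

brlrlblrlbbrlblrlbbrbrlrlbbrlblr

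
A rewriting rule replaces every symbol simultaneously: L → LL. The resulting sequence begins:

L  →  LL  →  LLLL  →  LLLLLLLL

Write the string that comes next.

Apply φ to LLLLLLLL symbol by symbol: L→LL, L→LL, L→LL, L→LL, L→LL, L→LL, L→LL, L→LL; joined: LL LL LL LL LL LL LL LL.

LLLLLLLLLLLLLLLL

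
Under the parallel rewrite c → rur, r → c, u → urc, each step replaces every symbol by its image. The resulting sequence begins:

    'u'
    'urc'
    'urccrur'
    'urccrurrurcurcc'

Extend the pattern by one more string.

urccrurrurcurcccurccrururccrurrur

Replace each of the 15 characters of urccrurrurcurcc in place — urc c rur rur c urc c c urc c rur urc c rur rur — and concatenate.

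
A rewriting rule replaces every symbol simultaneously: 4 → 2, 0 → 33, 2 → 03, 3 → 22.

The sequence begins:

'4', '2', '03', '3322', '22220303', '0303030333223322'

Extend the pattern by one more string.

φ(0303030333223322) expands symbol-by-symbol to 33 22 33 22 33 22 33 22 22 22 03 03 22 22 03 03; joining the 16 pieces gives the next term.

33223322332233222222030322220303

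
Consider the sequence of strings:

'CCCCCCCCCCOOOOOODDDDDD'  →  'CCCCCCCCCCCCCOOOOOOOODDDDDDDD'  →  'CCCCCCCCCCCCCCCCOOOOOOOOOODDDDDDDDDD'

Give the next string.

The n-th term is 3n+1 C's then 2n O's then 2n D's, where the shown terms are n = 3, 4, 5.
For the next term, n = 6, so the run lengths are 19, 12, 12.

CCCCCCCCCCCCCCCCCCCOOOOOOOOOOOODDDDDDDDDDDD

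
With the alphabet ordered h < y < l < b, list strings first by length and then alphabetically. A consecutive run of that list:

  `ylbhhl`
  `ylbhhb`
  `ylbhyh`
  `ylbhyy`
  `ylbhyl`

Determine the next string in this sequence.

ylbhyb

Find the rightmost character of ylbhyl below b, bump it to the next letter, and reset everything to its right to h.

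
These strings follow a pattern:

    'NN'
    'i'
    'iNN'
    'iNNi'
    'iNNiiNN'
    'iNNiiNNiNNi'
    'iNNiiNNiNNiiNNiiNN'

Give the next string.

iNNiiNNiNNiiNNiiNNiNNiiNNiNNi

From term 3 onward, concatenate the last term with the second-to-last: i·NN = iNN, iNN·i = iNNi, …
Continuing: iNNiiNNiNNiiNNiiNN · iNNiiNNiNNi gives term 8.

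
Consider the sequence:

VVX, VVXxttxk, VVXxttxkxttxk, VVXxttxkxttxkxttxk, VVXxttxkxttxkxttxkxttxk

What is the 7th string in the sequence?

Every step adds xttxk to the end: s(k+1) = s(k)·xttxk.
From VVXxttxkxttxkxttxkxttxk, 2 further steps: VVXxttxkxttxkxttxkxttxk → VVXxttxkxttxkxttxkxttxkxttxk → (answer).

VVXxttxkxttxkxttxkxttxkxttxkxttxk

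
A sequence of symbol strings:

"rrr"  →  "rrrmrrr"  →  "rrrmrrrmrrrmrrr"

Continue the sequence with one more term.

Every step duplicates the string with 'm' between the halves.
Doubling rrrmrrrmrrrmrrr with 'm' between the halves:

rrrmrrrmrrrmrrrmrrrmrrrmrrrmrrr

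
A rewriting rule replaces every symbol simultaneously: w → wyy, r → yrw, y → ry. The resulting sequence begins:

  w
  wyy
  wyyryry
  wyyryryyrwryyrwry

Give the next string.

Rewriting the 17 symbols of wyyryryyrwryyrwry one by one yields wyy ry ry yrw ry yrw ry ry yrw wyy yrw ry ry yrw wyy yrw ry; concatenated:

wyyryryyrwryyrwryryyrwwyyyrwryryyrwwyyyrwry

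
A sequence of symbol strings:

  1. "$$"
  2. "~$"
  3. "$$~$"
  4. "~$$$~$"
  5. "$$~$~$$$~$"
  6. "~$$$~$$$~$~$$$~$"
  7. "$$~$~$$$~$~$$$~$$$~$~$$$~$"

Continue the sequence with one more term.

~$$$~$$$~$~$$$~$$$~$~$$$~$~$$$~$$$~$~$$$~$

Each term (from the third on) is the two preceding terms concatenated in order: term 3 = $$·~$ = $$~$.
Continuing: ~$$$~$$$~$~$$$~$ · $$~$~$$$~$~$$$~$$$~$~$$$~$ gives term 8.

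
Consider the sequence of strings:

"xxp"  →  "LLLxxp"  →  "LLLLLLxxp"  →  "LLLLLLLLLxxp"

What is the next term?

Each term is the previous one with LLL prepended.
Applying this once more to LLLLLLLLLxxp:

LLLLLLLLLLLLxxp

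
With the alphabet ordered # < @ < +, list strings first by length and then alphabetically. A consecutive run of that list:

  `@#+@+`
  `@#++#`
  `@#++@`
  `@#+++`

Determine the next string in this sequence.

@@###

The successor of @#+++ increments the rightmost position that isn't already + and resets every position after it to #.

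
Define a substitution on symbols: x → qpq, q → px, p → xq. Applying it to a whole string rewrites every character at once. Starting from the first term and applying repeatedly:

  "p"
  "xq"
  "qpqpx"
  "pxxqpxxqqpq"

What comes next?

xqqpqqpqpxxqqpqqpqpxpxxqpx

Expanding pxxqpxxqqpq: p→xq, x→qpq, x→qpq, q→px, p→xq, x→qpq, x→qpq, q→px, q→px, p→xq, q→px. Concatenated: xq qpq qpq px xq qpq qpq px px xq px.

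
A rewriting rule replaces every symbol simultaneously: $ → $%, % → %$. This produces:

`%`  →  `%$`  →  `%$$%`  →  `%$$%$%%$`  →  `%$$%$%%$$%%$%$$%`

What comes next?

Rewriting the 16 symbols of %$$%$%%$$%%$%$$% one by one yields %$ $% $% %$ $% %$ %$ $% $% %$ %$ $% %$ $% $% %$; concatenated:

%$$%$%%$$%%$%$$%$%%$%$$%%$$%$%%$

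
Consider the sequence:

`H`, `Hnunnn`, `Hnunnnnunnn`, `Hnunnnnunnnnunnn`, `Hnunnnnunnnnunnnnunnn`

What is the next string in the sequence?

Hnunnnnunnnnunnnnunnnnunnn

Every step adds nunnn to the end: s(k+1) = s(k)·nunnn.
One more step from Hnunnnnunnnnunnnnunnn gives the answer.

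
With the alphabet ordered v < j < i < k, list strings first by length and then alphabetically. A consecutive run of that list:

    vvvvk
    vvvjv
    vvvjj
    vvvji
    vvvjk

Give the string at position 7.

Continuing the enumeration 2 steps past vvvjk: vvvjk → vvviv → (answer).

vvvij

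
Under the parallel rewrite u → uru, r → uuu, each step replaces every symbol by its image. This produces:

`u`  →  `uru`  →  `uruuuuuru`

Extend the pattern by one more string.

uruuuuuruuruuruuruuruuuuuru

Expanding uruuuuuru: u→uru, r→uuu, u→uru, u→uru, u→uru, u→uru, u→uru, r→uuu, u→uru. Concatenated: uru uuu uru uru uru uru uru uuu uru.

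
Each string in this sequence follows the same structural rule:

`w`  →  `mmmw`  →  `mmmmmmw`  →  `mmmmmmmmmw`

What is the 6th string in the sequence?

Each term is the previous one with mmm prepended.
From mmmmmmmmmw, 2 further steps: mmmmmmmmmw → mmmmmmmmmmmmw → (answer).

mmmmmmmmmmmmmmmw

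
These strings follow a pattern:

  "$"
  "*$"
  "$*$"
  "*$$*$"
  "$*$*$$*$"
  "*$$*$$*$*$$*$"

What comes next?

Each term (from the third on) is the two preceding terms concatenated in order: term 3 = $·*$ = $*$.
Continuing: $*$*$$*$ · *$$*$$*$*$$*$ gives term 7.

$*$*$$*$*$$*$$*$*$$*$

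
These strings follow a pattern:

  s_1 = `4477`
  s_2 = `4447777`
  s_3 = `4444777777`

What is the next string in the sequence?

4444477777777

The n-th term is n+1 4's then 2n 7's (n = 1, 2, …).
At n = 4 the blocks have lengths 5, 8.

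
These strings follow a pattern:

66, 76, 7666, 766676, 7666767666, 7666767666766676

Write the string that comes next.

From term 3 onward, concatenate the last term with the second-to-last: 76·66 = 7666, 7666·76 = 766676, …
Continuing: 7666767666766676 · 7666767666 gives term 7.

76667676667666767666767666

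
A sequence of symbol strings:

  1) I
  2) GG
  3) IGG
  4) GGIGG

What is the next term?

IGGGGIGG

This is a Fibonacci-style word recurrence s(k) = s(k−2)·s(k−1): e.g. I·GG = IGG.
Continuing: IGG · GGIGG gives term 5.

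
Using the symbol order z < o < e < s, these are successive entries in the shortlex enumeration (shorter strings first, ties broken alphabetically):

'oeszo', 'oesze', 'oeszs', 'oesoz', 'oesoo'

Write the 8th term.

oesez

Advancing 3 positions from oesoo through oesoo → oesoe → oesos reaches term 8.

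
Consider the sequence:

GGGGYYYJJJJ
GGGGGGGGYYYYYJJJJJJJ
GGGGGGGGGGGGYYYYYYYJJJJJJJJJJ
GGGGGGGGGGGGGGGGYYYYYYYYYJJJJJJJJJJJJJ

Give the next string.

GGGGGGGGGGGGGGGGGGGGYYYYYYYYYYYJJJJJJJJJJJJJJJJ

Reading off run lengths: G runs 4, 8, 12, 16; Y runs 3, 5, 7, 9; J runs 4, 7, 10, 13 — each is linear in n (n = 1, 2, …).
For the next term, n = 5, so the run lengths are 20, 11, 16.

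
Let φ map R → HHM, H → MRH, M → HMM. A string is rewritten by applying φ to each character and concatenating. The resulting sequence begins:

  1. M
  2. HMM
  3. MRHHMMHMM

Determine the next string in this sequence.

HMMHHMMRHMRHHMMHMMMRHHMMHMM

Apply φ to MRHHMMHMM symbol by symbol: M→HMM, R→HHM, H→MRH, H→MRH, M→HMM, M→HMM, H→MRH, M→HMM, M→HMM; joined: HMM HHM MRH MRH HMM HMM MRH HMM HMM.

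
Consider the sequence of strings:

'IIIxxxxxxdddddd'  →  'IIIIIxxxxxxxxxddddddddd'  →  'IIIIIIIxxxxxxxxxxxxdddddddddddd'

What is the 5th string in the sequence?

IIIIIIIIIIIxxxxxxxxxxxxxxxxxxdddddddddddddddddd

Reading off run lengths: I runs 3, 5, 7; x runs 6, 9, 12; d runs 6, 9, 12 — each is linear in n (n = 1, 2, …).
At n = 5 the blocks have lengths 11, 18, 18.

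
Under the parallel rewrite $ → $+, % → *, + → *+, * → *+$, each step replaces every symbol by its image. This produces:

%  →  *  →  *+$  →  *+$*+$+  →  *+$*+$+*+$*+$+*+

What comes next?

Rewriting the 16 symbols of *+$*+$+*+$*+$+*+ one by one yields *+$ *+ $+ *+$ *+ $+ *+ *+$ *+ $+ *+$ *+ $+ *+ *+$ *+; concatenated:

*+$*+$+*+$*+$+*+*+$*+$+*+$*+$+*+*+$*+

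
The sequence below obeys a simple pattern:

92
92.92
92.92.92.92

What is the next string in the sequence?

Each string is two copies of the previous one joined by '.'.
Doubling 92.92.92.92 with '.' between the halves:

92.92.92.92.92.92.92.92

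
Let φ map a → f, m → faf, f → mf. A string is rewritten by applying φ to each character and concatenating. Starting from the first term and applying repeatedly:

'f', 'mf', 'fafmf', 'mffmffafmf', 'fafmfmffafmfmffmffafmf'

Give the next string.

mffmffafmffafmfmffmffafmffafmfmffafmfmffmffafmf

φ(fafmfmffafmfmffmffafmf) expands symbol-by-symbol to mf f mf faf mf faf mf mf f mf faf mf faf mf mf faf mf mf f mf faf mf; joining the 22 pieces gives the next term.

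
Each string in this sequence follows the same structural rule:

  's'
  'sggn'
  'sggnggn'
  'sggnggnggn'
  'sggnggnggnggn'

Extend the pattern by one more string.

Every step adds ggn to the end: s(k+1) = s(k)·ggn.
Applying this once more to sggnggnggnggn:

sggnggnggnggnggn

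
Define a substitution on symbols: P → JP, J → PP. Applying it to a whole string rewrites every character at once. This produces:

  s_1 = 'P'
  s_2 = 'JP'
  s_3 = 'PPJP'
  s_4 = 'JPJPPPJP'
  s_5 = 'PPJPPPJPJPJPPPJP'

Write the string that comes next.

JPJPPPJPJPJPPPJPPPJPPPJPJPJPPPJP

φ(PPJPPPJPJPJPPPJP) expands symbol-by-symbol to JP JP PP JP JP JP PP JP PP JP PP JP JP JP PP JP; joining the 16 pieces gives the next term.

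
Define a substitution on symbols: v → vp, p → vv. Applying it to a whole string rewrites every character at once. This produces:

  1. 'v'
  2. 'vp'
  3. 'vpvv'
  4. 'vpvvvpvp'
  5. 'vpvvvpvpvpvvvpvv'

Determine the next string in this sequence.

vpvvvpvpvpvvvpvvvpvvvpvpvpvvvpvp

Replace each of the 16 characters of vpvvvpvpvpvvvpvv in place — vp vv vp vp vp vv vp vv vp vv vp vp vp vv vp vp — and concatenate.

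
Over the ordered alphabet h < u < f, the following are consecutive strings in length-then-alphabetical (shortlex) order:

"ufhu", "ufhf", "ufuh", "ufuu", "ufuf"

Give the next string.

Treat ufuf as a base-3 numeral over the given alphabet and add one, carrying through any trailing f's.

uffh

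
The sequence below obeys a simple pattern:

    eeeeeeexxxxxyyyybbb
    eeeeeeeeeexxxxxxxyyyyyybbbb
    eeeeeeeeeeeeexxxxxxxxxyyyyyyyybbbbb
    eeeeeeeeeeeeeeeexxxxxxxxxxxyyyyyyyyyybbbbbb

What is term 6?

eeeeeeeeeeeeeeeeeeeeeexxxxxxxxxxxxxxxyyyyyyyyyyyyyybbbbbbbb

Reading off run lengths: e runs 7, 10, 13, 16; x runs 5, 7, 9, 11; y runs 4, 6, 8, 10; b runs 3, 4, 5, 6 — each is linear in n, where the shown terms are n = 2, 3, 4, 5.
For term 6, n = 7, so the run lengths are 22, 15, 14, 8.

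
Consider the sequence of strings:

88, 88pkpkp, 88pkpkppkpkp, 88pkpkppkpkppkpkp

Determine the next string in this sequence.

The strings grow by a fixed suffix pkpkp each time.
So the next term is 88pkpkppkpkppkpkp·pkpkp.

88pkpkppkpkppkpkppkpkp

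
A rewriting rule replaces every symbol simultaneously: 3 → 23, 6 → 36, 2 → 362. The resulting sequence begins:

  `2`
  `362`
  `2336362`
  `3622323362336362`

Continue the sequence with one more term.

Rewriting the 16 symbols of 3622323362336362 one by one yields 23 36 362 362 23 362 23 23 36 362 23 23 36 23 36 362; concatenated:

2336362362233622323363622323362336362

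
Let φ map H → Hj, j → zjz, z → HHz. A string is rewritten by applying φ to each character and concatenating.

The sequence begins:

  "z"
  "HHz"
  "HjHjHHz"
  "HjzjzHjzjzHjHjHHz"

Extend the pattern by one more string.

Rewriting the 17 symbols of HjzjzHjzjzHjHjHHz one by one yields Hj zjz HHz zjz HHz Hj zjz HHz zjz HHz Hj zjz Hj zjz Hj Hj HHz; concatenated:

HjzjzHHzzjzHHzHjzjzHHzzjzHHzHjzjzHjzjzHjHjHHz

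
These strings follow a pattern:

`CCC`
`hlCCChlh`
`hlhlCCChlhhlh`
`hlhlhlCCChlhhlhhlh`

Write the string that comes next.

s(k+1) = hl·s(k)·hlh, so each term gains hl as a prefix and hlh as a suffix.
Applying this once more to hlhlhlCCChlhhlhhlh:

hlhlhlhlCCChlhhlhhlhhlh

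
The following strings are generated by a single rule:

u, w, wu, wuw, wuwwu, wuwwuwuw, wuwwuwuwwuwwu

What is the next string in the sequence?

From term 3 onward, concatenate the last term with the second-to-last: w·u = wu, wu·w = wuw, …
The next term joins wuwwuwuwwuwwu and wuwwuwuw.

wuwwuwuwwuwwuwuwwuwuw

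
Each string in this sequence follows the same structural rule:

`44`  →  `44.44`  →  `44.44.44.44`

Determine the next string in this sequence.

Every step duplicates the string with '.' between the halves.
Doubling 44.44.44.44 with '.' between the halves:

44.44.44.44.44.44.44.44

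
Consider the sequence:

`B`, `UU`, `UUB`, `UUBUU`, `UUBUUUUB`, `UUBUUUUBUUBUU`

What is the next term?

UUBUUUUBUUBUUUUBUUUUB

From term 3 onward, concatenate the last term with the second-to-last: UU·B = UUB, UUB·UU = UUBUU, …
Continuing: UUBUUUUBUUBUU · UUBUUUUB gives term 7.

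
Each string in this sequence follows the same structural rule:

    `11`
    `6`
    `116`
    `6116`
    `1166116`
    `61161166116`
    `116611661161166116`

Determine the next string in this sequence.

61161166116116611661161166116

Each term (from the third on) is the two preceding terms concatenated in order: term 3 = 11·6 = 116.
The next term joins 61161166116 and 116611661161166116.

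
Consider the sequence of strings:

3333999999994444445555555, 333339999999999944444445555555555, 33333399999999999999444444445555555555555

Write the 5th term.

Each string has the form 3^{n+1} 9^{3n-1} 4^{n+3} 5^{3n-2}, where the shown terms are n = 3, 4, 5.
For term 5, n = 7, so the run lengths are 8, 20, 10, 19.

333333339999999999999999999944444444445555555555555555555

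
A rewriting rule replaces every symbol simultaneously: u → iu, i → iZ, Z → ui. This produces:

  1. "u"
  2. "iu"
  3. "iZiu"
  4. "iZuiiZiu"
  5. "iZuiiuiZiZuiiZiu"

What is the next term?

Replace each of the 16 characters of iZuiiuiZiZuiiZiu in place — iZ ui iu iZ iZ iu iZ ui iZ ui iu iZ iZ ui iZ iu — and concatenate.

iZuiiuiZiZiuiZuiiZuiiuiZiZuiiZiu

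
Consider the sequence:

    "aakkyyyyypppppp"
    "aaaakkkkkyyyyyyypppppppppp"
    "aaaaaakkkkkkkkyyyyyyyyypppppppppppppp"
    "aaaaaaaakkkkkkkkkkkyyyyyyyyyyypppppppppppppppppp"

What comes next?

aaaaaaaaaakkkkkkkkkkkkkkyyyyyyyyyyyyypppppppppppppppppppppp

Reading off run lengths: a runs 2, 4, 6, 8; k runs 2, 5, 8, 11; y runs 5, 7, 9, 11; p runs 6, 10, 14, 18 — each is linear in n (n = 1, 2, …).
Setting n = 5 gives 10, 14, 13, 22 characters in each block.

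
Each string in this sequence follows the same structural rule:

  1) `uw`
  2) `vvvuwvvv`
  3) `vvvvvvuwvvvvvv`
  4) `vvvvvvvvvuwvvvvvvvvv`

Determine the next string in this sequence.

vvvvvvvvvvvvuwvvvvvvvvvvvv

Each term wraps the previous one in vvv on the left and vvv on the right.
So the next term is vvv·vvvvvvvvvuwvvvvvvvvv·vvv.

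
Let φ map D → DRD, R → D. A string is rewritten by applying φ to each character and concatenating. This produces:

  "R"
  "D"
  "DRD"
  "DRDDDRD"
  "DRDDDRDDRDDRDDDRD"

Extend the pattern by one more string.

DRDDDRDDRDDRDDDRDDRDDDRDDRDDDRDDRDDRDDDRD

Applying the rule to each of the 17 symbols of DRDDDRDDRDDRDDDRD gives the pieces DRD D DRD DRD DRD D DRD DRD D DRD DRD D DRD DRD DRD D DRD, which concatenate to the answer.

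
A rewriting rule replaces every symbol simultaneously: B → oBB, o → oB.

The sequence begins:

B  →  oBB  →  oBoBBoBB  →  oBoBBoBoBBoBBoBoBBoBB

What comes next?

Rewriting the 21 symbols of oBoBBoBoBBoBBoBoBBoBB one by one yields oB oBB oB oBB oBB oB oBB oB oBB oBB oB oBB oBB oB oBB oB oBB oBB oB oBB oBB; concatenated:

oBoBBoBoBBoBBoBoBBoBoBBoBBoBoBBoBBoBoBBoBoBBoBBoBoBBoBB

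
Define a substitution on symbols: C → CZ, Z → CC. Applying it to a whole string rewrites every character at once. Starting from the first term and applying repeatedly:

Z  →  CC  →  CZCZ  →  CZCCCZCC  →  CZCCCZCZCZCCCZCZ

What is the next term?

CZCCCZCZCZCCCZCCCZCCCZCZCZCCCZCC

φ(CZCCCZCZCZCCCZCZ) expands symbol-by-symbol to CZ CC CZ CZ CZ CC CZ CC CZ CC CZ CZ CZ CC CZ CC; joining the 16 pieces gives the next term.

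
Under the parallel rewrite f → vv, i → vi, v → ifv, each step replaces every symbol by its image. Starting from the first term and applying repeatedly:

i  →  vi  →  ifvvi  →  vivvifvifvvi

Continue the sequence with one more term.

Apply φ to vivvifvifvvi symbol by symbol: v→ifv, i→vi, v→ifv, v→ifv, i→vi, f→vv, v→ifv, i→vi, f→vv, v→ifv, v→ifv, i→vi; joined: ifv vi ifv ifv vi vv ifv vi vv ifv ifv vi.

ifvviifvifvvivvifvvivvifvifvvi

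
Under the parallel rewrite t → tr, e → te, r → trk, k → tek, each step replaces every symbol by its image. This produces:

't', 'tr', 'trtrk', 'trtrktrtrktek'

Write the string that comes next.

Rewriting the 13 symbols of trtrktrtrktek one by one yields tr trk tr trk tek tr trk tr trk tek tr te tek; concatenated:

trtrktrtrktektrtrktrtrktektrtetek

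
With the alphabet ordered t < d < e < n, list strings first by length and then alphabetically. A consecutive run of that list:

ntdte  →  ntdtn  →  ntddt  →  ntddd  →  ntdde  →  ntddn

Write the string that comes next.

Treat ntddn as a base-4 numeral over the given alphabet and add one, carrying through any trailing n's.

ntdet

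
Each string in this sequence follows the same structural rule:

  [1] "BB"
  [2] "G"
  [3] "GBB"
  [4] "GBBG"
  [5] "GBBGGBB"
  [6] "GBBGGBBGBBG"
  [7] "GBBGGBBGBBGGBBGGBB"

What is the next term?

GBBGGBBGBBGGBBGGBBGBBGGBBGBBG

This is a Fibonacci-style word recurrence s(k) = s(k−1)·s(k−2): e.g. G·BB = GBB.
The next term joins GBBGGBBGBBGGBBGGBB and GBBGGBBGBBG.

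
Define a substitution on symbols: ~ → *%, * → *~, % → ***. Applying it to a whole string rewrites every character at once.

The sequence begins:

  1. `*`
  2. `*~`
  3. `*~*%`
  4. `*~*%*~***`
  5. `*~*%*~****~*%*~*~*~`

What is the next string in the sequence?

Rewriting the 19 symbols of *~*%*~****~*%*~*~*~ one by one yields *~ *% *~ *** *~ *% *~ *~ *~ *~ *% *~ *** *~ *% *~ *% *~ *%; concatenated:

*~*%*~****~*%*~*~*~*~*%*~****~*%*~*%*~*%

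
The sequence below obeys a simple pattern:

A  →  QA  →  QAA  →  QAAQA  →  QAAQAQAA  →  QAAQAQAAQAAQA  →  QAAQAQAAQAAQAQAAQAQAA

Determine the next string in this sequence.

QAAQAQAAQAAQAQAAQAQAAQAAQAQAAQAAQA

From term 3 onward, concatenate the last term with the second-to-last: QA·A = QAA, QAA·QA = QAAQA, …
So term 8 is QAAQAQAAQAAQAQAAQAQAA·QAAQAQAAQAAQA.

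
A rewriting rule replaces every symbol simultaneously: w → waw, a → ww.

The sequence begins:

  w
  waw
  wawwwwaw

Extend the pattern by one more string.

wawwwwawwawwawwawwwwaw

Expanding wawwwwaw: w→waw, a→ww, w→waw, w→waw, w→waw, w→waw, a→ww, w→waw. Concatenated: waw ww waw waw waw waw ww waw.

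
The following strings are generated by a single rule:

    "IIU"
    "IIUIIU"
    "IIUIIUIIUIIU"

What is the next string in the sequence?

s(k+1) = s(k)·s(k) — each term doubles the last.
One more doubling of IIUIIUIIUIIU gives the answer.

IIUIIUIIUIIUIIUIIUIIUIIU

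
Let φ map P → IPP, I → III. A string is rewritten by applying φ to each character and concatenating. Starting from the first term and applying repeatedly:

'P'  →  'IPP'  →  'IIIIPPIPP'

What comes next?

Apply φ to IIIIPPIPP symbol by symbol: I→III, I→III, I→III, I→III, P→IPP, P→IPP, I→III, P→IPP, P→IPP; joined: III III III III IPP IPP III IPP IPP.

IIIIIIIIIIIIIPPIPPIIIIPPIPP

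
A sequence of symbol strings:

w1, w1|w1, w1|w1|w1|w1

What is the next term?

Each string is two copies of the previous one joined by '|'.
Doubling w1|w1|w1|w1 with '|' between the halves:

w1|w1|w1|w1|w1|w1|w1|w1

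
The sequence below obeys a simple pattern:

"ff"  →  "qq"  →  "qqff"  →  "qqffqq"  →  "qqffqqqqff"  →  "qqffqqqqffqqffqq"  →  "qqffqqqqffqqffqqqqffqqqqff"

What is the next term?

From term 3 onward, concatenate the last term with the second-to-last: qq·ff = qqff, qqff·qq = qqffqq, …
So term 8 is qqffqqqqffqqffqqqqffqqqqff·qqffqqqqffqqffqq.

qqffqqqqffqqffqqqqffqqqqffqqffqqqqffqqffqq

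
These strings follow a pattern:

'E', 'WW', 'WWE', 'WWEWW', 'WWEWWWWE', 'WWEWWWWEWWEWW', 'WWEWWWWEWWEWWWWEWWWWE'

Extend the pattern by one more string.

WWEWWWWEWWEWWWWEWWWWEWWEWWWWEWWEWW

From term 3 onward, concatenate the last term with the second-to-last: WW·E = WWE, WWE·WW = WWEWW, …
So term 8 is WWEWWWWEWWEWWWWEWWWWE·WWEWWWWEWWEWW.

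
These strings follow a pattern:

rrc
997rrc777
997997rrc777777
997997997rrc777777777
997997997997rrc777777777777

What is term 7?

997997997997997997rrc777777777777777777

s(k+1) = 997·s(k)·777, so each term gains 997 as a prefix and 777 as a suffix.
From 997997997997rrc777777777777, 2 further steps: 997997997997rrc777777777777 → 997997997997997rrc777777777777777 → (answer).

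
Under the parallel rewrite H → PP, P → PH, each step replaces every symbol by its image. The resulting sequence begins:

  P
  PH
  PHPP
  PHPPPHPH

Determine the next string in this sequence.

Rewriting each symbol of PHPPPHPH: P→PH, H→PP, P→PH, P→PH, P→PH, H→PP, P→PH, H→PP, which concatenates to PH PP PH PH PH PP PH PP.

PHPPPHPHPHPPPHPP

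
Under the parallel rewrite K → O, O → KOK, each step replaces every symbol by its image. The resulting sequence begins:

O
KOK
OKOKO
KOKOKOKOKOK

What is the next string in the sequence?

OKOKOKOKOKOKOKOKOKOKO

Apply φ to KOKOKOKOKOK symbol by symbol: K→O, O→KOK, K→O, O→KOK, K→O, O→KOK, K→O, O→KOK, K→O, O→KOK, K→O; joined: O KOK O KOK O KOK O KOK O KOK O.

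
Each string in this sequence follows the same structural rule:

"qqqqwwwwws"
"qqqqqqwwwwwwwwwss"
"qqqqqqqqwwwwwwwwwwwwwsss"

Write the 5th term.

Each string has the form q^{2n+2} w^{4n+1} s^{n} (n = 1, 2, …).
Setting n = 5 gives 12, 21, 5 characters in each block.

qqqqqqqqqqqqwwwwwwwwwwwwwwwwwwwwwsssss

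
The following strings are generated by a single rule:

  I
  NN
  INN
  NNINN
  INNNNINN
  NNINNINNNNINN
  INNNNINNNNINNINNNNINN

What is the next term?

Each term (from the third on) is the two preceding terms concatenated in order: term 3 = I·NN = INN.
The next term joins NNINNINNNNINN and INNNNINNNNINNINNNNINN.

NNINNINNNNINNINNNNINNNNINNINNNNINN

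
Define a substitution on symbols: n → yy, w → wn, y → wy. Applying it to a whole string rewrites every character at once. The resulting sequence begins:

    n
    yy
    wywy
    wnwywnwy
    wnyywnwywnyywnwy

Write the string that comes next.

Replace each of the 16 characters of wnyywnwywnyywnwy in place — wn yy wy wy wn yy wn wy wn yy wy wy wn yy wn wy — and concatenate.

wnyywywywnyywnwywnyywywywnyywnwy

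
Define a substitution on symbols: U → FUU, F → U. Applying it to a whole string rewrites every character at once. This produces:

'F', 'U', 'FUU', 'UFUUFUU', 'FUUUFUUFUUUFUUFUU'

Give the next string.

Rewriting the 17 symbols of FUUUFUUFUUUFUUFUU one by one yields U FUU FUU FUU U FUU FUU U FUU FUU FUU U FUU FUU U FUU FUU; concatenated:

UFUUFUUFUUUFUUFUUUFUUFUUFUUUFUUFUUUFUUFUU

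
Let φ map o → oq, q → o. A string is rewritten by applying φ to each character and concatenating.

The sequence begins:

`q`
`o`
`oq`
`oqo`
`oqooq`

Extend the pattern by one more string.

oqooqoqo

Rewriting each symbol of oqooq: o→oq, q→o, o→oq, o→oq, q→o, which concatenates to oq o oq oq o.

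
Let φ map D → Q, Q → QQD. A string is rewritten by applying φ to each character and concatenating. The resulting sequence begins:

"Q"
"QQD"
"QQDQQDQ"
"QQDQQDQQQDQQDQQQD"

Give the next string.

Applying the rule to each of the 17 symbols of QQDQQDQQQDQQDQQQD gives the pieces QQD QQD Q QQD QQD Q QQD QQD QQD Q QQD QQD Q QQD QQD QQD Q, which concatenate to the answer.

QQDQQDQQQDQQDQQQDQQDQQDQQQDQQDQQQDQQDQQDQ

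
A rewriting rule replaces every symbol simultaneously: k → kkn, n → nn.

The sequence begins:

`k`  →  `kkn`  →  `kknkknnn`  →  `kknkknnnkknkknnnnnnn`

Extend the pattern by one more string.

Replace each of the 20 characters of kknkknnnkknkknnnnnnn in place — kkn kkn nn kkn kkn nn nn nn kkn kkn nn kkn kkn nn nn nn nn nn nn nn — and concatenate.

kknkknnnkknkknnnnnnnkknkknnnkknkknnnnnnnnnnnnnnn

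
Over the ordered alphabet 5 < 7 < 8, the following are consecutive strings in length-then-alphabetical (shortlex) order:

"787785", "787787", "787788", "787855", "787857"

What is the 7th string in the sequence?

787875

Stepping forward 2 times from 787857: 787857 → 787858, then the target.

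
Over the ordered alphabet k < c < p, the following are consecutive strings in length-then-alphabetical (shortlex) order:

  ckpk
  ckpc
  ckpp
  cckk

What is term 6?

cckp

Continuing the enumeration 2 steps past cckk: cckk → cckc → (answer).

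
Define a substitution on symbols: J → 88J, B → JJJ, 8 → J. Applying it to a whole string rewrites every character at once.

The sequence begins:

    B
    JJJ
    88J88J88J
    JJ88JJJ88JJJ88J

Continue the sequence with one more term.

Rewriting the 15 symbols of JJ88JJJ88JJJ88J one by one yields 88J 88J J J 88J 88J 88J J J 88J 88J 88J J J 88J; concatenated:

88J88JJJ88J88J88JJJ88J88J88JJJ88J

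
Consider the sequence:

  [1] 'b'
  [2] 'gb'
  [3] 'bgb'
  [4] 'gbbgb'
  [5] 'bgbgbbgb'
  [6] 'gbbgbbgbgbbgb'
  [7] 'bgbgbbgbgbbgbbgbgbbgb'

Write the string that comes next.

gbbgbbgbgbbgbbgbgbbgbgbbgbbgbgbbgb

From term 3 onward, concatenate the second-to-last term with the last: b·gb = bgb, gb·bgb = gbbgb, …
The next term joins gbbgbbgbgbbgb and bgbgbbgbgbbgbbgbgbbgb.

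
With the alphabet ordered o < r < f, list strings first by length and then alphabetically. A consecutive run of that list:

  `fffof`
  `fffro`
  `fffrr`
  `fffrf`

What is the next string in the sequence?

Find the rightmost character of fffrf below f, bump it to the next letter, and reset everything to its right to o.

ffffo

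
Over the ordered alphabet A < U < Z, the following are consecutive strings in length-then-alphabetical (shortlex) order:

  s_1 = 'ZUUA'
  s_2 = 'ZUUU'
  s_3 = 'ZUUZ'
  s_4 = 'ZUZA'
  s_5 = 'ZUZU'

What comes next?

The successor of ZUZU increments the rightmost position that isn't already Z and resets every position after it to A.

ZUZZ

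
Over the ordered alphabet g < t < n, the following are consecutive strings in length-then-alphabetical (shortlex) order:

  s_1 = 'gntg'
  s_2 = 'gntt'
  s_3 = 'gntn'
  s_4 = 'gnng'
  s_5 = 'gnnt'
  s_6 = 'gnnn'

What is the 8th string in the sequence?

Stepping forward 2 times from gnnn: gnnn → tggg, then the target.

tggt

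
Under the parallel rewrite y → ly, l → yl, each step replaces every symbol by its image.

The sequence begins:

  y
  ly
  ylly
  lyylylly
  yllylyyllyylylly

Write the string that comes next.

lyylyllyyllylyylyllylyyllyylylly

Applying the rule to each of the 16 symbols of yllylyyllyylylly gives the pieces ly yl yl ly yl ly ly yl yl ly ly yl ly yl yl ly, which concatenate to the answer.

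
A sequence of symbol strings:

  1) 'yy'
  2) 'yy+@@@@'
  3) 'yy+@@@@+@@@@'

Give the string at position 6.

yy+@@@@+@@@@+@@@@+@@@@+@@@@

Every step adds +@@@@ to the end: s(k+1) = s(k)·+@@@@.
From yy+@@@@+@@@@, 3 further steps: yy+@@@@+@@@@ → yy+@@@@+@@@@+@@@@ → yy+@@@@+@@@@+@@@@+@@@@ → (answer).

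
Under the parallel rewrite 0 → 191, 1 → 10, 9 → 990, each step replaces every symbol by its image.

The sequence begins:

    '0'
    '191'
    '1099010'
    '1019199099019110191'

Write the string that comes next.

Replace each of the 19 characters of 1019199099019110191 in place — 10 191 10 990 10 990 990 191 990 990 191 10 990 10 10 191 10 990 10 — and concatenate.

1019110990109909901919909901911099010101911099010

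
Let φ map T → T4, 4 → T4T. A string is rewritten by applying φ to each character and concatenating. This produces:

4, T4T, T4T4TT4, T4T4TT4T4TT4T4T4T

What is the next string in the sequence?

T4T4TT4T4TT4T4T4TT4T4TT4T4T4TT4T4TT4T4TT4

Applying the rule to each of the 17 symbols of T4T4TT4T4TT4T4T4T gives the pieces T4 T4T T4 T4T T4 T4 T4T T4 T4T T4 T4 T4T T4 T4T T4 T4T T4, which concatenate to the answer.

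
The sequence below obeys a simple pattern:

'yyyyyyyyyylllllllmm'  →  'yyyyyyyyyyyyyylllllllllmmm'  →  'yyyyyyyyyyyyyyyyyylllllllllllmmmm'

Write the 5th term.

yyyyyyyyyyyyyyyyyyyyyyyyyylllllllllllllllmmmmmm

Each string has the form y^{4n+2} l^{2n+3} m^{n}, where the shown terms are n = 2, 3, 4.
Setting n = 6 gives 26, 15, 6 characters in each block.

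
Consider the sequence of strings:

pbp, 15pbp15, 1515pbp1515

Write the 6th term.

Each term wraps the previous one in 15 on the left and 15 on the right.
From 1515pbp1515, 3 further steps: 1515pbp1515 → 151515pbp151515 → 15151515pbp15151515 → (answer).

1515151515pbp1515151515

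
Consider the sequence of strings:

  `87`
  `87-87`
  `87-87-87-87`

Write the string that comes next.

Every step duplicates the string with '-' between the halves.
So the next term is two copies of 87-87-87-87 with '-' between the halves.

87-87-87-87-87-87-87-87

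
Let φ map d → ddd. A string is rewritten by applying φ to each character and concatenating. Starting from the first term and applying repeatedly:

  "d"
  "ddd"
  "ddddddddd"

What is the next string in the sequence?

ddddddddddddddddddddddddddd

Apply φ to ddddddddd symbol by symbol: d→ddd, d→ddd, d→ddd, d→ddd, d→ddd, d→ddd, d→ddd, d→ddd, d→ddd; joined: ddd ddd ddd ddd ddd ddd ddd ddd ddd.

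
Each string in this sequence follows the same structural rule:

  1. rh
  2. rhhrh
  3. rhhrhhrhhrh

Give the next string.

Every step duplicates the string with 'h' between the halves.
One more doubling of rhhrhhrhhrh gives the answer.

rhhrhhrhhrhhrhhrhhrhhrh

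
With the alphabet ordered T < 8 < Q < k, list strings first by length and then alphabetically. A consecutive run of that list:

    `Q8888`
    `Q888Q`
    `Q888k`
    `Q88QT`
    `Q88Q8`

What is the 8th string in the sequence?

Q88kT

Stepping forward 3 times from Q88Q8: Q88Q8 → Q88QQ → Q88Qk, then the target.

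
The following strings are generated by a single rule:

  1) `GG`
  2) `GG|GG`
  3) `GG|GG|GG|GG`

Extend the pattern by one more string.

GG|GG|GG|GG|GG|GG|GG|GG

Every step duplicates the string with '|' between the halves.
So the next term is two copies of GG|GG|GG|GG with '|' between the halves.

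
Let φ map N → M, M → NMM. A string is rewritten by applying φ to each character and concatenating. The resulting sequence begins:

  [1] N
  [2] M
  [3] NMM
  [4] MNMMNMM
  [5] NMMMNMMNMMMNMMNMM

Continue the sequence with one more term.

MNMMNMMNMMMNMMNMMMNMMNMMNMMMNMMNMMMNMMNMM

Replace each of the 17 characters of NMMMNMMNMMMNMMNMM in place — M NMM NMM NMM M NMM NMM M NMM NMM NMM M NMM NMM M NMM NMM — and concatenate.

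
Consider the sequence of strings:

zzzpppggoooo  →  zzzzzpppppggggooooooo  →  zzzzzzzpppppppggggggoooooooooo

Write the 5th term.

zzzzzzzzzzzpppppppppppggggggggggoooooooooooooooo

Term n consists of 2n+1 z's, followed by 2n+1 p's, followed by 2n g's, followed by 3n+1 o's (n = 1, 2, …).
For term 5, n = 5, so the run lengths are 11, 11, 10, 16.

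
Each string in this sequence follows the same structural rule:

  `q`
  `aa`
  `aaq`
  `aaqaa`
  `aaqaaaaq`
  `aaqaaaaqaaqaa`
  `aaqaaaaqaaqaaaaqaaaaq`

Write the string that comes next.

From term 3 onward, concatenate the last term with the second-to-last: aa·q = aaq, aaq·aa = aaqaa, …
The next term joins aaqaaaaqaaqaaaaqaaaaq and aaqaaaaqaaqaa.

aaqaaaaqaaqaaaaqaaaaqaaqaaaaqaaqaa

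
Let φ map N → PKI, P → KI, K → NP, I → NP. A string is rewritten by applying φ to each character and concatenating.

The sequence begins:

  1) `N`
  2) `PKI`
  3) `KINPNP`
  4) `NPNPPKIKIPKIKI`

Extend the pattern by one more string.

Replace each of the 14 characters of NPNPPKIKIPKIKI in place — PKI KI PKI KI KI NP NP NP NP KI NP NP NP NP — and concatenate.

PKIKIPKIKIKINPNPNPNPKINPNPNPNP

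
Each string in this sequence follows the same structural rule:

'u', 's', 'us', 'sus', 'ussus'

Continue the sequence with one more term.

Each term (from the third on) is the two preceding terms concatenated in order: term 3 = u·s = us.
The next term joins sus and ussus.

susussus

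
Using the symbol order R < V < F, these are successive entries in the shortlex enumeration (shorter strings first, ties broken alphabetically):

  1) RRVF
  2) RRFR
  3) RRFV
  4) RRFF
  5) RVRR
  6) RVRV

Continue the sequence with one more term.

RVRF

Treat RVRV as a base-3 numeral over the given alphabet and add one, carrying through any trailing F's.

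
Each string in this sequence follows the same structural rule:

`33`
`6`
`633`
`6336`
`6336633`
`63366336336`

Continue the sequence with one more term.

Each term (from the third on) is the previous term followed by the one before it: term 3 = 6·33 = 633.
So term 7 is 63366336336·6336633.

633663363366336633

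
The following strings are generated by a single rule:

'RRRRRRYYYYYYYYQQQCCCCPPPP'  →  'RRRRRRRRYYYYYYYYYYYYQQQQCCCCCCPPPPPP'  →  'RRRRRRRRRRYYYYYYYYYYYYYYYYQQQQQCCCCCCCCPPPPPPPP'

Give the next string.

RRRRRRRRRRRRYYYYYYYYYYYYYYYYYYYYQQQQQQCCCCCCCCCCPPPPPPPPPP

The n-th term is 2n+2 R's then 4n Y's then n+1 Q's then 2n C's then 2n P's, where the shown terms are n = 2, 3, 4.
For the next term, n = 5, so the run lengths are 12, 20, 6, 10, 10.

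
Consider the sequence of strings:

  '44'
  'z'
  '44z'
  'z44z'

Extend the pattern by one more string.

44zz44z

Each term (from the third on) is the two preceding terms concatenated in order: term 3 = 44·z = 44z.
Continuing: 44z · z44z gives term 5.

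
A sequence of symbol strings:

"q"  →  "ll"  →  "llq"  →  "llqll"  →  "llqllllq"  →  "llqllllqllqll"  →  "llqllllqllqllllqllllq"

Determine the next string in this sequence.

llqllllqllqllllqllllqllqllllqllqll

This is a Fibonacci-style word recurrence s(k) = s(k−1)·s(k−2): e.g. ll·q = llq.
So term 8 is llqllllqllqllllqllllq·llqllllqllqll.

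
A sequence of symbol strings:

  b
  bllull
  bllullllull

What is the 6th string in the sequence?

bllullllullllullllullllull

The strings grow by a fixed suffix llull each time.
From bllullllull, 3 further steps: bllullllull → bllullllullllull → bllullllullllullllull → (answer).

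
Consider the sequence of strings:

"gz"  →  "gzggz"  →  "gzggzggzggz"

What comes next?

Each string is two copies of the previous one joined by 'g'.
So the next term is two copies of gzggzggzggz with 'g' between the halves.

gzggzggzggzggzggzggzggz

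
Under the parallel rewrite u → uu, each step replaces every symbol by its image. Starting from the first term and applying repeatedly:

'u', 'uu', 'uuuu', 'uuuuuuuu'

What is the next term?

Apply φ to uuuuuuuu symbol by symbol: u→uu, u→uu, u→uu, u→uu, u→uu, u→uu, u→uu, u→uu; joined: uu uu uu uu uu uu uu uu.

uuuuuuuuuuuuuuuu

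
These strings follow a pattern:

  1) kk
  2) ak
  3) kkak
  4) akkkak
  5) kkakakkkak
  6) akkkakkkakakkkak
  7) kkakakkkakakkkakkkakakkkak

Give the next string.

From term 3 onward, concatenate the second-to-last term with the last: kk·ak = kkak, ak·kkak = akkkak, …
So term 8 is akkkakkkakakkkak·kkakakkkakakkkakkkakakkkak.

akkkakkkakakkkakkkakakkkakakkkakkkakakkkak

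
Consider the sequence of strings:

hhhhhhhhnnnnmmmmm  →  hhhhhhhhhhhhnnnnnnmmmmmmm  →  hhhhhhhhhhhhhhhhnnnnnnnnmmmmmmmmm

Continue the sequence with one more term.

hhhhhhhhhhhhhhhhhhhhnnnnnnnnnnmmmmmmmmmmm

The n-th term is 4n h's then 2n n's then 2n+1 m's, where the shown terms are n = 2, 3, 4.
At n = 5 the blocks have lengths 20, 10, 11.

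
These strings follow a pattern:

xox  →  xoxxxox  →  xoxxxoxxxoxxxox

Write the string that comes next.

Every step duplicates the string with 'x' between the halves.
Doubling xoxxxoxxxoxxxox with 'x' between the halves:

xoxxxoxxxoxxxoxxxoxxxoxxxoxxxox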